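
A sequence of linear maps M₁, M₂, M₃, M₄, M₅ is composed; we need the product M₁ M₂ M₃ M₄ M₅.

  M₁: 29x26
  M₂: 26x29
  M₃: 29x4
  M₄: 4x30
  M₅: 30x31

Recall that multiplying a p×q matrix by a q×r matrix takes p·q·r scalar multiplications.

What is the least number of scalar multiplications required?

Adjacent pairs: M₁M₂ = 29·26·29 = 21866; M₂M₃ = 26·29·4 = 3016; M₃M₄ = 29·4·30 = 3480; M₄M₅ = 4·30·31 = 3720.
Length 3: M₁..M₃: k=1: 0+3016+29·26·4=6032; k=2: 21866+0+29·29·4=25230 → min 6032 | M₂..M₄: k=2: 0+3480+26·29·30=26100; k=3: 3016+0+26·4·30=6136 → min 6136 | M₃..M₅: k=3: 0+3720+29·4·31=7316; k=4: 3480+0+29·30·31=30450 → min 7316.
Length 4: M₁..M₄: k=1: 0+6136+29·26·30=28756; k=2: 21866+3480+29·29·30=50576; k=3: 6032+0+29·4·30=9512 → min 9512 | M₂..M₅: k=2: 0+7316+26·29·31=30690; k=3: 3016+3720+26·4·31=9960; k=4: 6136+0+26·30·31=30316 → min 9960.
Length 5: M₁..M₅: k=1: 0+9960+29·26·31=33334; k=2: 21866+7316+29·29·31=55253; k=3: 6032+3720+29·4·31=13348; k=4: 9512+0+29·30·31=36482 → min 13348.
Optimal order: ((M₁ (M₂ M₃)) (M₄ M₅)) with cost 13348.

13348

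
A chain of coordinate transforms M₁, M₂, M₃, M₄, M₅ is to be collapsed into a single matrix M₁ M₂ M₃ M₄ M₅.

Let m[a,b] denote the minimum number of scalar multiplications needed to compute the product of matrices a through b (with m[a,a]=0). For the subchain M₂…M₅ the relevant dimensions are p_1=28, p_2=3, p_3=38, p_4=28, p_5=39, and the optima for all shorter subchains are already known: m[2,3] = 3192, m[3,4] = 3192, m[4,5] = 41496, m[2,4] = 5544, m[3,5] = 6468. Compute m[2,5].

m[2,5] = min over k∈[2,4] of m[2,k]+m[k+1,5]+p_{1}·p_k·p_{5}.
k=2: 0 + 6468 + 28·3·39 = 9744; k=3: 3192 + 41496 + 28·38·39 = 86184; k=4: 5544 + 0 + 28·28·39 = 36120.
Minimum: 9744 at k=2.

9744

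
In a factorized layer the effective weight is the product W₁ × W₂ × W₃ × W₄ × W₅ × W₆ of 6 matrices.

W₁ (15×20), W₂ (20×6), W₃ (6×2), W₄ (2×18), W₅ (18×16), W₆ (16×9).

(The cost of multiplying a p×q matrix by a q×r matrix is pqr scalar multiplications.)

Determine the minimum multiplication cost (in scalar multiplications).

1974

Adjacent pairs: W₁W₂ = 15·20·6 = 1800; W₂W₃ = 20·6·2 = 240; W₃W₄ = 6·2·18 = 216; W₄W₅ = 2·18·16 = 576; W₅W₆ = 18·16·9 = 2592.
Length 3: W₁..W₃: k=1: 0+240+15·20·2=840; k=2: 1800+0+15·6·2=1980 → min 840 | W₂..W₄: k=2: 0+216+20·6·18=2376; k=3: 240+0+20·2·18=960 → min 960 | W₃..W₅: k=3: 0+576+6·2·16=768; k=4: 216+0+6·18·16=1944 → min 768 | W₄..W₆: k=4: 0+2592+2·18·9=2916; k=5: 576+0+2·16·9=864 → min 864.
Length 4: W₁..W₄: k=1: 0+960+15·20·18=6360; k=2: 1800+216+15·6·18=3636; k=3: 840+0+15·2·18=1380 → min 1380 | W₂..W₅: k=2: 0+768+20·6·16=2688; k=3: 240+576+20·2·16=1456; k=4: 960+0+20·18·16=6720 → min 1456 | W₃..W₆: k=3: 0+864+6·2·9=972; k=4: 216+2592+6·18·9=3780; k=5: 768+0+6·16·9=1632 → min 972.
Length 5: W₁..W₅: k=1: 0+1456+15·20·16=6256; k=2: 1800+768+15·6·16=4008; k=3: 840+576+15·2·16=1896; k=4: 1380+0+15·18·16=5700 → min 1896 | W₂..W₆: k=2: 0+972+20·6·9=2052; k=3: 240+864+20·2·9=1464; k=4: 960+2592+20·18·9=6792; k=5: 1456+0+20·16·9=4336 → min 1464.
Length 6: W₁..W₆: k=1: 0+1464+15·20·9=4164; k=2: 1800+972+15·6·9=3582; k=3: 840+864+15·2·9=1974; k=4: 1380+2592+15·18·9=6402; k=5: 1896+0+15·16·9=4056 → min 1974.
Optimal order: ((W₁ × (W₂ × W₃)) × ((W₄ × W₅) × W₆)) with cost 1974.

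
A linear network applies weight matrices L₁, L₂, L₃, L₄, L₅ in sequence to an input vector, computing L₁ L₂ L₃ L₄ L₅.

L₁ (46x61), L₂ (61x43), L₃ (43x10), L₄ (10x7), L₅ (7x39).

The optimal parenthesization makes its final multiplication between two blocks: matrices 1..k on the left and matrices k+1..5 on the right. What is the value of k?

4

Adjacent pairs: L₁L₂ = 46·61·43 = 120658; L₂L₃ = 61·43·10 = 26230; L₃L₄ = 43·10·7 = 3010; L₄L₅ = 10·7·39 = 2730.
Length 3: L₁..L₃: k=1: 0+26230+46·61·10=54290; k=2: 120658+0+46·43·10=140438 → min 54290 | L₂..L₄: k=2: 0+3010+61·43·7=21371; k=3: 26230+0+61·10·7=30500 → min 21371 | L₃..L₅: k=3: 0+2730+43·10·39=19500; k=4: 3010+0+43·7·39=14749 → min 14749.
Length 4: L₁..L₄: k=1: 0+21371+46·61·7=41013; k=2: 120658+3010+46·43·7=137514; k=3: 54290+0+46·10·7=57510 → min 41013 | L₂..L₅: k=2: 0+14749+61·43·39=117046; k=3: 26230+2730+61·10·39=52750; k=4: 21371+0+61·7·39=38024 → min 38024.
Top-level splits: k=1: (L₁..L₁)·(L₂..L₅) → 0+38024+46·61·39 = 147458; k=2: (L₁..L₂)·(L₃..L₅) → 120658+14749+46·43·39 = 212549; k=3: (L₁..L₃)·(L₄..L₅) → 54290+2730+46·10·39 = 74960; k=4: (L₁..L₄)·(L₅..L₅) → 41013+0+46·7·39 = 53571.
Best split is after L₄, i.e. k = 4.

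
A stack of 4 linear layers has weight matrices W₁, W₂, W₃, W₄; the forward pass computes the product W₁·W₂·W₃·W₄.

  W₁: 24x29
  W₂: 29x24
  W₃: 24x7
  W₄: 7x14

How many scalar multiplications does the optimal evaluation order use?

Adjacent pairs: W₁W₂ = 24·29·24 = 16704; W₂W₃ = 29·24·7 = 4872; W₃W₄ = 24·7·14 = 2352.
Length 3: W₁..W₃: k=1: 0+4872+24·29·7=9744; k=2: 16704+0+24·24·7=20736 → min 9744 | W₂..W₄: k=2: 0+2352+29·24·14=12096; k=3: 4872+0+29·7·14=7714 → min 7714.
Length 4: W₁..W₄: k=1: 0+7714+24·29·14=17458; k=2: 16704+2352+24·24·14=27120; k=3: 9744+0+24·7·14=12096 → min 12096.
Optimal order: ((W₁·(W₂·W₃))·W₄) with cost 12096.

12096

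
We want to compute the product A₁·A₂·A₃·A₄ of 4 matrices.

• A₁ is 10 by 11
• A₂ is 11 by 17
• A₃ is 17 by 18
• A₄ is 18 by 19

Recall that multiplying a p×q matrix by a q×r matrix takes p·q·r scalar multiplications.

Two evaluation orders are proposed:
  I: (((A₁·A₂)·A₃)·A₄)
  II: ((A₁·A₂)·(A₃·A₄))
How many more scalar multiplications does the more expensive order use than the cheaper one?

Order I = (((A₁·A₂)·A₃)·A₄): (A₁·A₂): 10×11 by 11×17 → 10×17, cost 10·11·17 = 1870; ((A₁·A₂)·A₃): 10×17 by 17×18 → 10×18, cost 10·17·18 = 3060; cumulative 4930; (((A₁·A₂)·A₃)·A₄): 10×18 by 18×19 → 10×19, cost 10·18·19 = 3420; cumulative 8350. Total 8350.
Order II = ((A₁·A₂)·(A₃·A₄)): (A₁·A₂): 10×11 by 11×17 → 10×17, cost 10·11·17 = 1870; (A₃·A₄): 17×18 by 18×19 → 17×19, cost 17·18·19 = 5814; ((A₁·A₂)·(A₃·A₄)): 10×17 by 17×19 → 10×19, cost 10·17·19 = 3230; cumulative 10914. Total 10914.
Difference: |8350 − 10914| = 2564.

2564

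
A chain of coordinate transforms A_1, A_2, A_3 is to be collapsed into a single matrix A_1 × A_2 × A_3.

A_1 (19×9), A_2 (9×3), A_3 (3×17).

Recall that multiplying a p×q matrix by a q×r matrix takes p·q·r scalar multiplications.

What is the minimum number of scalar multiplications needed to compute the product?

1482

Order (A_1 × (A_2 × A_3)): (A_2 × A_3): 9×3 by 3×17 → 9×17, cost 9·3·17 = 459; (A_1 × (A_2 × A_3)): 19×9 by 9×17 → 19×17, cost 19·9·17 = 2907; cumulative 3366. Total 3366.
Order ((A_1 × A_2) × A_3): (A_1 × A_2): 19×9 by 9×3 → 19×3, cost 19·9·3 = 513; ((A_1 × A_2) × A_3): 19×3 by 3×17 → 19×17, cost 19·3·17 = 969; cumulative 1482. Total 1482.
Minimum: 1482.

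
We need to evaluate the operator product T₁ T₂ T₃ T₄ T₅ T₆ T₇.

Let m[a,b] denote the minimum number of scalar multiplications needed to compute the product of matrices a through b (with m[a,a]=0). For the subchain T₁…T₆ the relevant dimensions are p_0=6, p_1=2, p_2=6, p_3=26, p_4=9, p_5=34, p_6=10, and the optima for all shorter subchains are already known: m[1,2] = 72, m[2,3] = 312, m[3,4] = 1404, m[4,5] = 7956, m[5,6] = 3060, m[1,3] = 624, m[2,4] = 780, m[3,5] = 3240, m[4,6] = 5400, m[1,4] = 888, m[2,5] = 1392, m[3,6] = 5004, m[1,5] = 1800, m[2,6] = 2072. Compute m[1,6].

2192

m[1,6] = min over k∈[1,5] of m[1,k]+m[k+1,6]+p_{0}·p_k·p_{6}.
k=1: 0 + 2072 + 6·2·10 = 2192; k=2: 72 + 5004 + 6·6·10 = 5436; k=3: 624 + 5400 + 6·26·10 = 7584; k=4: 888 + 3060 + 6·9·10 = 4488; k=5: 1800 + 0 + 6·34·10 = 3840.
Minimum: 2192 at k=1.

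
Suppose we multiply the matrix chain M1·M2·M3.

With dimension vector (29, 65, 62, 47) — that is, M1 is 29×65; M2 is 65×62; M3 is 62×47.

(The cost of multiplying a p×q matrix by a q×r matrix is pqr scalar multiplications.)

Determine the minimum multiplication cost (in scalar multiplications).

201376

Order (M1·(M2·M3)): (M2·M3): 65×62 by 62×47 → 65×47, cost 65·62·47 = 189410; (M1·(M2·M3)): 29×65 by 65×47 → 29×47, cost 29·65·47 = 88595; cumulative 278005. Total 278005.
Order ((M1·M2)·M3): (M1·M2): 29×65 by 65×62 → 29×62, cost 29·65·62 = 116870; ((M1·M2)·M3): 29×62 by 62×47 → 29×47, cost 29·62·47 = 84506; cumulative 201376. Total 201376.
Minimum: 201376.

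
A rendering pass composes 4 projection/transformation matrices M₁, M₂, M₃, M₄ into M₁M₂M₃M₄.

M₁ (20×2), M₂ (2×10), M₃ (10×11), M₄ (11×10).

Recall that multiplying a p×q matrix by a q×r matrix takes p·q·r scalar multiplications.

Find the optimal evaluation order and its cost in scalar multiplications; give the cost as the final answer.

840

Adjacent pairs: M₁M₂ = 20·2·10 = 400; M₂M₃ = 2·10·11 = 220; M₃M₄ = 10·11·10 = 1100.
Length 3: M₁..M₃: k=1: 0+220+20·2·11=660; k=2: 400+0+20·10·11=2600 → min 660 | M₂..M₄: k=2: 0+1100+2·10·10=1300; k=3: 220+0+2·11·10=440 → min 440.
Length 4: M₁..M₄: k=1: 0+440+20·2·10=840; k=2: 400+1100+20·10·10=3500; k=3: 660+0+20·11·10=2860 → min 840.
Optimal parenthesization: (M₁((M₂M₃)M₄)) with cost 840.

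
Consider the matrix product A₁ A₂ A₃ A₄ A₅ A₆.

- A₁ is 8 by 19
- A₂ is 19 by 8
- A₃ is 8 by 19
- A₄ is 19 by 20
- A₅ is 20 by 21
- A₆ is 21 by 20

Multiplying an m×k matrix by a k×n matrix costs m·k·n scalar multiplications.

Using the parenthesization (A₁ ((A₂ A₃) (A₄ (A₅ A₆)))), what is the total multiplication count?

(A₂ A₃): 19×8 by 8×19 → 19×19, cost 19·8·19 = 2888
(A₅ A₆): 20×21 by 21×20 → 20×20, cost 20·21·20 = 8400
(A₄ (A₅ A₆)): 19×20 by 20×20 → 19×20, cost 19·20·20 = 7600; cumulative 16000
((A₂ A₃) (A₄ (A₅ A₆))): 19×19 by 19×20 → 19×20, cost 19·19·20 = 7220; cumulative 26108
(A₁ ((A₂ A₃) (A₄ (A₅ A₆)))): 8×19 by 19×20 → 8×20, cost 8·19·20 = 3040; cumulative 29148
Total: 29148 scalar multiplications.

29148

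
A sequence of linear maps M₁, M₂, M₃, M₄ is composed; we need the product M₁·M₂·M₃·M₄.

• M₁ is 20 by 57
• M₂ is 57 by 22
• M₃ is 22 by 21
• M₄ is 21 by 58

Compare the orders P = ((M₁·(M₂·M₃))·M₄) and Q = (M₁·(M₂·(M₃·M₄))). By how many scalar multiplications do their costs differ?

91014

Order P = ((M₁·(M₂·M₃))·M₄): (M₂·M₃): 57×22 by 22×21 → 57×21, cost 57·22·21 = 26334; (M₁·(M₂·M₃)): 20×57 by 57×21 → 20×21, cost 20·57·21 = 23940; cumulative 50274; ((M₁·(M₂·M₃))·M₄): 20×21 by 21×58 → 20×58, cost 20·21·58 = 24360; cumulative 74634. Total 74634.
Order Q = (M₁·(M₂·(M₃·M₄))): (M₃·M₄): 22×21 by 21×58 → 22×58, cost 22·21·58 = 26796; (M₂·(M₃·M₄)): 57×22 by 22×58 → 57×58, cost 57·22·58 = 72732; cumulative 99528; (M₁·(M₂·(M₃·M₄))): 20×57 by 57×58 → 20×58, cost 20·57·58 = 66120; cumulative 165648. Total 165648.
Difference: |74634 − 165648| = 91014.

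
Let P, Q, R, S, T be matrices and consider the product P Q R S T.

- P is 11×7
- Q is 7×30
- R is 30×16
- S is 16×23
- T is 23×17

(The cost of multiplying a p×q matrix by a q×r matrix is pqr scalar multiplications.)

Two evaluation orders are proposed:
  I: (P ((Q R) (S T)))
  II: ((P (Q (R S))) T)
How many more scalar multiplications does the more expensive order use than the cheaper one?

9113

Order I = (P ((Q R) (S T))): (Q R): 7×30 by 30×16 → 7×16, cost 7·30·16 = 3360; (S T): 16×23 by 23×17 → 16×17, cost 16·23·17 = 6256; ((Q R) (S T)): 7×16 by 16×17 → 7×17, cost 7·16·17 = 1904; cumulative 11520; (P ((Q R) (S T))): 11×7 by 7×17 → 11×17, cost 11·7·17 = 1309; cumulative 12829. Total 12829.
Order II = ((P (Q (R S))) T): (R S): 30×16 by 16×23 → 30×23, cost 30·16·23 = 11040; (Q (R S)): 7×30 by 30×23 → 7×23, cost 7·30·23 = 4830; cumulative 15870; (P (Q (R S))): 11×7 by 7×23 → 11×23, cost 11·7·23 = 1771; cumulative 17641; ((P (Q (R S))) T): 11×23 by 23×17 → 11×17, cost 11·23·17 = 4301; cumulative 21942. Total 21942.
Difference: |12829 − 21942| = 9113.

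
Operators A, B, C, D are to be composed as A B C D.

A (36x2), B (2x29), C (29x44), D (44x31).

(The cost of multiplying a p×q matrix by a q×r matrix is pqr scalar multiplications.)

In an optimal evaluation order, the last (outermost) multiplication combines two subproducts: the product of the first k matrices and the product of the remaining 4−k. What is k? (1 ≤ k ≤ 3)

1

Adjacent pairs: AB = 36·2·29 = 2088; BC = 2·29·44 = 2552; CD = 29·44·31 = 39556.
Length 3: A..C: k=1: 0+2552+36·2·44=5720; k=2: 2088+0+36·29·44=48024 → min 5720 | B..D: k=2: 0+39556+2·29·31=41354; k=3: 2552+0+2·44·31=5280 → min 5280.
Top-level splits: k=1: (A..A)·(B..D) → 0+5280+36·2·31 = 7512; k=2: (A..B)·(C..D) → 2088+39556+36·29·31 = 74008; k=3: (A..C)·(D..D) → 5720+0+36·44·31 = 54824.
Best split is after A, i.e. k = 1.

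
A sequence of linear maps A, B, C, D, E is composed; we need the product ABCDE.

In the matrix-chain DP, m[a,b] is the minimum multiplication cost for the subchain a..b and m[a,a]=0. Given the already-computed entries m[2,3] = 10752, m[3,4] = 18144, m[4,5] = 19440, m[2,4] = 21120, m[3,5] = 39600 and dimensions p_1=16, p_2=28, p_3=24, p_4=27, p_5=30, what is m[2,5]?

34080

m[2,5] = min over k∈[2,4] of m[2,k]+m[k+1,5]+p_{1}·p_k·p_{5}.
k=2: 0 + 39600 + 16·28·30 = 53040; k=3: 10752 + 19440 + 16·24·30 = 41712; k=4: 21120 + 0 + 16·27·30 = 34080.
Minimum: 34080 at k=4.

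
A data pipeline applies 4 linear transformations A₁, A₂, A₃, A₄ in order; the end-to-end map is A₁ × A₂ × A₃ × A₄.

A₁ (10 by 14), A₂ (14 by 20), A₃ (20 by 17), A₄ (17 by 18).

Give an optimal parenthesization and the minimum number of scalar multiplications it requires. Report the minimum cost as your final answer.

9260

Adjacent pairs: A₁A₂ = 10·14·20 = 2800; A₂A₃ = 14·20·17 = 4760; A₃A₄ = 20·17·18 = 6120.
Length 3: A₁..A₃: k=1: 0+4760+10·14·17=7140; k=2: 2800+0+10·20·17=6200 → min 6200 | A₂..A₄: k=2: 0+6120+14·20·18=11160; k=3: 4760+0+14·17·18=9044 → min 9044.
Length 4: A₁..A₄: k=1: 0+9044+10·14·18=11564; k=2: 2800+6120+10·20·18=12520; k=3: 6200+0+10·17·18=9260 → min 9260.
Optimal parenthesization: (((A₁ × A₂) × A₃) × A₄) with cost 9260.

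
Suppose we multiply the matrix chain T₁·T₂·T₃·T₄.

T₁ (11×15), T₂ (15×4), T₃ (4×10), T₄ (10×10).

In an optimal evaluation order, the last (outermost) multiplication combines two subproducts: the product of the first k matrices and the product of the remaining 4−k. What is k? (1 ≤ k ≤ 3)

Adjacent pairs: T₁T₂ = 11·15·4 = 660; T₂T₃ = 15·4·10 = 600; T₃T₄ = 4·10·10 = 400.
Length 3: T₁..T₃: k=1: 0+600+11·15·10=2250; k=2: 660+0+11·4·10=1100 → min 1100 | T₂..T₄: k=2: 0+400+15·4·10=1000; k=3: 600+0+15·10·10=2100 → min 1000.
Top-level splits: k=1: (T₁..T₁)·(T₂..T₄) → 0+1000+11·15·10 = 2650; k=2: (T₁..T₂)·(T₃..T₄) → 660+400+11·4·10 = 1500; k=3: (T₁..T₃)·(T₄..T₄) → 1100+0+11·10·10 = 2200.
Best split is after T₂, i.e. k = 2.

2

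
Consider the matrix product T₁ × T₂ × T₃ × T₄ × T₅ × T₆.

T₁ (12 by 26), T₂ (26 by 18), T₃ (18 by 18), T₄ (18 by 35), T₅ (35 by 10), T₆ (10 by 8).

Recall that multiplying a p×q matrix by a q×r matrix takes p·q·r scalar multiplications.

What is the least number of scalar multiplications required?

Adjacent pairs: T₁T₂ = 12·26·18 = 5616; T₂T₃ = 26·18·18 = 8424; T₃T₄ = 18·18·35 = 11340; T₄T₅ = 18·35·10 = 6300; T₅T₆ = 35·10·8 = 2800.
Length 3: T₁..T₃: k=1: 0+8424+12·26·18=14040; k=2: 5616+0+12·18·18=9504 → min 9504 | T₂..T₄: k=2: 0+11340+26·18·35=27720; k=3: 8424+0+26·18·35=24804 → min 24804 | T₃..T₅: k=3: 0+6300+18·18·10=9540; k=4: 11340+0+18·35·10=17640 → min 9540 | T₄..T₆: k=4: 0+2800+18·35·8=7840; k=5: 6300+0+18·10·8=7740 → min 7740.
Length 4: T₁..T₄: k=1: 0+24804+12·26·35=35724; k=2: 5616+11340+12·18·35=24516; k=3: 9504+0+12·18·35=17064 → min 17064 | T₂..T₅: k=2: 0+9540+26·18·10=14220; k=3: 8424+6300+26·18·10=19404; k=4: 24804+0+26·35·10=33904 → min 14220 | T₃..T₆: k=3: 0+7740+18·18·8=10332; k=4: 11340+2800+18·35·8=19180; k=5: 9540+0+18·10·8=10980 → min 10332.
Length 5: T₁..T₅: k=1: 0+14220+12·26·10=17340; k=2: 5616+9540+12·18·10=17316; k=3: 9504+6300+12·18·10=17964; k=4: 17064+0+12·35·10=21264 → min 17316 | T₂..T₆: k=2: 0+10332+26·18·8=14076; k=3: 8424+7740+26·18·8=19908; k=4: 24804+2800+26·35·8=34884; k=5: 14220+0+26·10·8=16300 → min 14076.
Length 6: T₁..T₆: k=1: 0+14076+12·26·8=16572; k=2: 5616+10332+12·18·8=17676; k=3: 9504+7740+12·18·8=18972; k=4: 17064+2800+12·35·8=23224; k=5: 17316+0+12·10·8=18276 → min 16572.
Optimal order: (T₁ × (T₂ × (T₃ × ((T₄ × T₅) × T₆)))) with cost 16572.

16572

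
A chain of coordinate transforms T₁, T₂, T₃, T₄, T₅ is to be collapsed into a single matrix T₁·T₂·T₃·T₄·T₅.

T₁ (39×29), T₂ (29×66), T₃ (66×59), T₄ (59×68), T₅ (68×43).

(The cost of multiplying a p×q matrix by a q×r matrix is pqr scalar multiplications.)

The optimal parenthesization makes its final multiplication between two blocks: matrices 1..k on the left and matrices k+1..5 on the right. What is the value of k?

Adjacent pairs: T₁T₂ = 39·29·66 = 74646; T₂T₃ = 29·66·59 = 112926; T₃T₄ = 66·59·68 = 264792; T₄T₅ = 59·68·43 = 172516.
Length 3: T₁..T₃: k=1: 0+112926+39·29·59=179655; k=2: 74646+0+39·66·59=226512 → min 179655 | T₂..T₄: k=2: 0+264792+29·66·68=394944; k=3: 112926+0+29·59·68=229274 → min 229274 | T₃..T₅: k=3: 0+172516+66·59·43=339958; k=4: 264792+0+66·68·43=457776 → min 339958.
Length 4: T₁..T₄: k=1: 0+229274+39·29·68=306182; k=2: 74646+264792+39·66·68=514470; k=3: 179655+0+39·59·68=336123 → min 306182 | T₂..T₅: k=2: 0+339958+29·66·43=422260; k=3: 112926+172516+29·59·43=359015; k=4: 229274+0+29·68·43=314070 → min 314070.
Top-level splits: k=1: (T₁..T₁)·(T₂..T₅) → 0+314070+39·29·43 = 362703; k=2: (T₁..T₂)·(T₃..T₅) → 74646+339958+39·66·43 = 525286; k=3: (T₁..T₃)·(T₄..T₅) → 179655+172516+39·59·43 = 451114; k=4: (T₁..T₄)·(T₅..T₅) → 306182+0+39·68·43 = 420218.
Best split is after T₁, i.e. k = 1.

1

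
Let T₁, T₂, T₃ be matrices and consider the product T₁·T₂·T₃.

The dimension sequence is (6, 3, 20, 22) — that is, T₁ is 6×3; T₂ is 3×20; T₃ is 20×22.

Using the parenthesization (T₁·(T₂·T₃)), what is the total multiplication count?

(T₂·T₃): 3×20 by 20×22 → 3×22, cost 3·20·22 = 1320
(T₁·(T₂·T₃)): 6×3 by 3×22 → 6×22, cost 6·3·22 = 396; cumulative 1716
Total: 1716 scalar multiplications.

1716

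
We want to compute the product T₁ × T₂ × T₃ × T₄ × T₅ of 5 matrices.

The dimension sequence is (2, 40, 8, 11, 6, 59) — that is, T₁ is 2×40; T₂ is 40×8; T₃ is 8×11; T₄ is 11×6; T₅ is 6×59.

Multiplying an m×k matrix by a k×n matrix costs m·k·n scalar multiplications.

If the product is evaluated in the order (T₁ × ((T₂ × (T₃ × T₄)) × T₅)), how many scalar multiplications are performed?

(T₃ × T₄): 8×11 by 11×6 → 8×6, cost 8·11·6 = 528
(T₂ × (T₃ × T₄)): 40×8 by 8×6 → 40×6, cost 40·8·6 = 1920; cumulative 2448
((T₂ × (T₃ × T₄)) × T₅): 40×6 by 6×59 → 40×59, cost 40·6·59 = 14160; cumulative 16608
(T₁ × ((T₂ × (T₃ × T₄)) × T₅)): 2×40 by 40×59 → 2×59, cost 2·40·59 = 4720; cumulative 21328
Total: 21328 scalar multiplications.

21328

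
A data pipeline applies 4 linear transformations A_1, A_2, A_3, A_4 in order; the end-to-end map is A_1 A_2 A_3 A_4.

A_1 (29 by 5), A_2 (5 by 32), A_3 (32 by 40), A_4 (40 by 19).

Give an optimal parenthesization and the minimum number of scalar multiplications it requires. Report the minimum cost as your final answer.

12955

Adjacent pairs: A_1A_2 = 29·5·32 = 4640; A_2A_3 = 5·32·40 = 6400; A_3A_4 = 32·40·19 = 24320.
Length 3: A_1..A_3: k=1: 0+6400+29·5·40=12200; k=2: 4640+0+29·32·40=41760 → min 12200 | A_2..A_4: k=2: 0+24320+5·32·19=27360; k=3: 6400+0+5·40·19=10200 → min 10200.
Length 4: A_1..A_4: k=1: 0+10200+29·5·19=12955; k=2: 4640+24320+29·32·19=46592; k=3: 12200+0+29·40·19=34240 → min 12955.
Optimal parenthesization: (A_1 ((A_2 A_3) A_4)) with cost 12955.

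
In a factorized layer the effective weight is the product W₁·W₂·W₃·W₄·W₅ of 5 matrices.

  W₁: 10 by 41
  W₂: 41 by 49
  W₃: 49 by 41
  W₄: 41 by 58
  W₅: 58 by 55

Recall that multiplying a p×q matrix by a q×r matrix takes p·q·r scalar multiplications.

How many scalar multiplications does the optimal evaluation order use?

Adjacent pairs: W₁W₂ = 10·41·49 = 20090; W₂W₃ = 41·49·41 = 82369; W₃W₄ = 49·41·58 = 116522; W₄W₅ = 41·58·55 = 130790.
Length 3: W₁..W₃: k=1: 0+82369+10·41·41=99179; k=2: 20090+0+10·49·41=40180 → min 40180 | W₂..W₄: k=2: 0+116522+41·49·58=233044; k=3: 82369+0+41·41·58=179867 → min 179867 | W₃..W₅: k=3: 0+130790+49·41·55=241285; k=4: 116522+0+49·58·55=272832 → min 241285.
Length 4: W₁..W₄: k=1: 0+179867+10·41·58=203647; k=2: 20090+116522+10·49·58=165032; k=3: 40180+0+10·41·58=63960 → min 63960 | W₂..W₅: k=2: 0+241285+41·49·55=351780; k=3: 82369+130790+41·41·55=305614; k=4: 179867+0+41·58·55=310657 → min 305614.
Length 5: W₁..W₅: k=1: 0+305614+10·41·55=328164; k=2: 20090+241285+10·49·55=288325; k=3: 40180+130790+10·41·55=193520; k=4: 63960+0+10·58·55=95860 → min 95860.
Optimal order: ((((W₁·W₂)·W₃)·W₄)·W₅) with cost 95860.

95860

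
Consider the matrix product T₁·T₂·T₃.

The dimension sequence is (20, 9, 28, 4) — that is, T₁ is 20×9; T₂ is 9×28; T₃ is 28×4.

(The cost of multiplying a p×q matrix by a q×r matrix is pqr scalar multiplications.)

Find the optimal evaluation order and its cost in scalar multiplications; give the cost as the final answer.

1728

(T₁·(T₂·T₃)): cost 1728.
((T₁·T₂)·T₃): cost 7280.
Optimal: (T₁·(T₂·T₃)) with cost 1728.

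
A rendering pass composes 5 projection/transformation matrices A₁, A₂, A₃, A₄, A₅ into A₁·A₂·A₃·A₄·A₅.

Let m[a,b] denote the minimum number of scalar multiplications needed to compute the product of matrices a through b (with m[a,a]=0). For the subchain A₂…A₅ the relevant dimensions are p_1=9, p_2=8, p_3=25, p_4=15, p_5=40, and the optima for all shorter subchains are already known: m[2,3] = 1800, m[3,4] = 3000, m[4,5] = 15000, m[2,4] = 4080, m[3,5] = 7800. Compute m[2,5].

m[2,5] = min over k∈[2,4] of m[2,k]+m[k+1,5]+p_{1}·p_k·p_{5}.
k=2: 0 + 7800 + 9·8·40 = 10680; k=3: 1800 + 15000 + 9·25·40 = 25800; k=4: 4080 + 0 + 9·15·40 = 9480.
Minimum: 9480 at k=4.

9480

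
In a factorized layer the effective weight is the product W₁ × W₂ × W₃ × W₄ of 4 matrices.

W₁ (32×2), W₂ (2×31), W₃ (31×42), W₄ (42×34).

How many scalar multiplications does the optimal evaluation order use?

7636

Adjacent pairs: W₁W₂ = 32·2·31 = 1984; W₂W₃ = 2·31·42 = 2604; W₃W₄ = 31·42·34 = 44268.
Length 3: W₁..W₃: k=1: 0+2604+32·2·42=5292; k=2: 1984+0+32·31·42=43648 → min 5292 | W₂..W₄: k=2: 0+44268+2·31·34=46376; k=3: 2604+0+2·42·34=5460 → min 5460.
Length 4: W₁..W₄: k=1: 0+5460+32·2·34=7636; k=2: 1984+44268+32·31·34=79980; k=3: 5292+0+32·42·34=50988 → min 7636.
Optimal order: (W₁ × ((W₂ × W₃) × W₄)) with cost 7636.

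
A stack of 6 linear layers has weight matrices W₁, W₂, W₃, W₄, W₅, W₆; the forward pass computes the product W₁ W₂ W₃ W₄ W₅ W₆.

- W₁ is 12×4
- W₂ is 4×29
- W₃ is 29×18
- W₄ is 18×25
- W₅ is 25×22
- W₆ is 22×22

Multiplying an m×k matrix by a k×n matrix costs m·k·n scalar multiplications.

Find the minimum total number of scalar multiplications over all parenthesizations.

9080

Adjacent pairs: W₁W₂ = 12·4·29 = 1392; W₂W₃ = 4·29·18 = 2088; W₃W₄ = 29·18·25 = 13050; W₄W₅ = 18·25·22 = 9900; W₅W₆ = 25·22·22 = 12100.
Length 3: W₁..W₃: k=1: 0+2088+12·4·18=2952; k=2: 1392+0+12·29·18=7656 → min 2952 | W₂..W₄: k=2: 0+13050+4·29·25=15950; k=3: 2088+0+4·18·25=3888 → min 3888 | W₃..W₅: k=3: 0+9900+29·18·22=21384; k=4: 13050+0+29·25·22=29000 → min 21384 | W₄..W₆: k=4: 0+12100+18·25·22=22000; k=5: 9900+0+18·22·22=18612 → min 18612.
Length 4: W₁..W₄: k=1: 0+3888+12·4·25=5088; k=2: 1392+13050+12·29·25=23142; k=3: 2952+0+12·18·25=8352 → min 5088 | W₂..W₅: k=2: 0+21384+4·29·22=23936; k=3: 2088+9900+4·18·22=13572; k=4: 3888+0+4·25·22=6088 → min 6088 | W₃..W₆: k=3: 0+18612+29·18·22=30096; k=4: 13050+12100+29·25·22=41100; k=5: 21384+0+29·22·22=35420 → min 30096.
Length 5: W₁..W₅: k=1: 0+6088+12·4·22=7144; k=2: 1392+21384+12·29·22=30432; k=3: 2952+9900+12·18·22=17604; k=4: 5088+0+12·25·22=11688 → min 7144 | W₂..W₆: k=2: 0+30096+4·29·22=32648; k=3: 2088+18612+4·18·22=22284; k=4: 3888+12100+4·25·22=18188; k=5: 6088+0+4·22·22=8024 → min 8024.
Length 6: W₁..W₆: k=1: 0+8024+12·4·22=9080; k=2: 1392+30096+12·29·22=39144; k=3: 2952+18612+12·18·22=26316; k=4: 5088+12100+12·25·22=23788; k=5: 7144+0+12·22·22=12952 → min 9080.
Optimal order: (W₁ ((((W₂ W₃) W₄) W₅) W₆)) with cost 9080.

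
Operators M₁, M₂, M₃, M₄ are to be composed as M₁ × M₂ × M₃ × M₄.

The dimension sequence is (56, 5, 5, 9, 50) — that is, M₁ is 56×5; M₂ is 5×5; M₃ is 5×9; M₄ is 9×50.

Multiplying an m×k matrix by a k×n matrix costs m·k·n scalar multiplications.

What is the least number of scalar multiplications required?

16475

Adjacent pairs: M₁M₂ = 56·5·5 = 1400; M₂M₃ = 5·5·9 = 225; M₃M₄ = 5·9·50 = 2250.
Length 3: M₁..M₃: k=1: 0+225+56·5·9=2745; k=2: 1400+0+56·5·9=3920 → min 2745 | M₂..M₄: k=2: 0+2250+5·5·50=3500; k=3: 225+0+5·9·50=2475 → min 2475.
Length 4: M₁..M₄: k=1: 0+2475+56·5·50=16475; k=2: 1400+2250+56·5·50=17650; k=3: 2745+0+56·9·50=27945 → min 16475.
Optimal order: (M₁ × ((M₂ × M₃) × M₄)) with cost 16475.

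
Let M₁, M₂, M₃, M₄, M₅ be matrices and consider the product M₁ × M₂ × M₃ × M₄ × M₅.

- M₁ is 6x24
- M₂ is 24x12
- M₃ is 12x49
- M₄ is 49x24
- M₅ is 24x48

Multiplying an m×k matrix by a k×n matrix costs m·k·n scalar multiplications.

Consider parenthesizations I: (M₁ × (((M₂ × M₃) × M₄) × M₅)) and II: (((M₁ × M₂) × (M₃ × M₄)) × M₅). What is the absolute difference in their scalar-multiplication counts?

52416

Order I = (M₁ × (((M₂ × M₃) × M₄) × M₅)): (M₂ × M₃): 24×12 by 12×49 → 24×49, cost 24·12·49 = 14112; ((M₂ × M₃) × M₄): 24×49 by 49×24 → 24×24, cost 24·49·24 = 28224; cumulative 42336; (((M₂ × M₃) × M₄) × M₅): 24×24 by 24×48 → 24×48, cost 24·24·48 = 27648; cumulative 69984; (M₁ × (((M₂ × M₃) × M₄) × M₅)): 6×24 by 24×48 → 6×48, cost 6·24·48 = 6912; cumulative 76896. Total 76896.
Order II = (((M₁ × M₂) × (M₃ × M₄)) × M₅): (M₁ × M₂): 6×24 by 24×12 → 6×12, cost 6·24·12 = 1728; (M₃ × M₄): 12×49 by 49×24 → 12×24, cost 12·49·24 = 14112; ((M₁ × M₂) × (M₃ × M₄)): 6×12 by 12×24 → 6×24, cost 6·12·24 = 1728; cumulative 17568; (((M₁ × M₂) × (M₃ × M₄)) × M₅): 6×24 by 24×48 → 6×48, cost 6·24·48 = 6912; cumulative 24480. Total 24480.
Difference: |76896 − 24480| = 52416.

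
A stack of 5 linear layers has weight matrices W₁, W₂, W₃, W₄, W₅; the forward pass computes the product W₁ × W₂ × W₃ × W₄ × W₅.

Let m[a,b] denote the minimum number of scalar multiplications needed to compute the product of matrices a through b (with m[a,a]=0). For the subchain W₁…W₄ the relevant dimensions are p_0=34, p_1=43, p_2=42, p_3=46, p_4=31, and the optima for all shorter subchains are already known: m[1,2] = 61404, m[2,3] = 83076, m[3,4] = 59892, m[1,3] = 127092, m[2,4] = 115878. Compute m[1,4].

161200

m[1,4] = min over k∈[1,3] of m[1,k]+m[k+1,4]+p_{0}·p_k·p_{4}.
k=1: 0 + 115878 + 34·43·31 = 161200; k=2: 61404 + 59892 + 34·42·31 = 165564; k=3: 127092 + 0 + 34·46·31 = 175576.
Minimum: 161200 at k=1.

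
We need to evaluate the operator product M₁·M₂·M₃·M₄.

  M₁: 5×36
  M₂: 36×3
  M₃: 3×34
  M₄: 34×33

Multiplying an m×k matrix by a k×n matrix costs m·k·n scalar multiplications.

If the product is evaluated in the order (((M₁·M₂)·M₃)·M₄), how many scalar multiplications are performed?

6660

(M₁·M₂): 5×36 by 36×3 → 5×3, cost 5·36·3 = 540
((M₁·M₂)·M₃): 5×3 by 3×34 → 5×34, cost 5·3·34 = 510; cumulative 1050
(((M₁·M₂)·M₃)·M₄): 5×34 by 34×33 → 5×33, cost 5·34·33 = 5610; cumulative 6660
Total: 6660 scalar multiplications.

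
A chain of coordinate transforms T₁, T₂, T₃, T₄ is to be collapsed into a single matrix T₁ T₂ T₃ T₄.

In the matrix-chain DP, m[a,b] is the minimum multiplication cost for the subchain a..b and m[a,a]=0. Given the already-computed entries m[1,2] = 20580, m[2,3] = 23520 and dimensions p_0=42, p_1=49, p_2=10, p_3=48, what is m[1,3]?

m[1,3] = min over k∈[1,2] of m[1,k]+m[k+1,3]+p_{0}·p_k·p_{3}.
k=1: 0 + 23520 + 42·49·48 = 122304; k=2: 20580 + 0 + 42·10·48 = 40740.
Minimum: 40740 at k=2.

40740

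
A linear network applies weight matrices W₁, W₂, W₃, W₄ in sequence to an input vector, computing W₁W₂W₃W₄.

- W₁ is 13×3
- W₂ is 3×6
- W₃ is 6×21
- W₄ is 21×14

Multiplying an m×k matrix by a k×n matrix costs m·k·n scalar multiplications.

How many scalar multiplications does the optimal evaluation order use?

Adjacent pairs: W₁W₂ = 13·3·6 = 234; W₂W₃ = 3·6·21 = 378; W₃W₄ = 6·21·14 = 1764.
Length 3: W₁..W₃: k=1: 0+378+13·3·21=1197; k=2: 234+0+13·6·21=1872 → min 1197 | W₂..W₄: k=2: 0+1764+3·6·14=2016; k=3: 378+0+3·21·14=1260 → min 1260.
Length 4: W₁..W₄: k=1: 0+1260+13·3·14=1806; k=2: 234+1764+13·6·14=3090; k=3: 1197+0+13·21·14=5019 → min 1806.
Optimal order: (W₁((W₂W₃)W₄)) with cost 1806.

1806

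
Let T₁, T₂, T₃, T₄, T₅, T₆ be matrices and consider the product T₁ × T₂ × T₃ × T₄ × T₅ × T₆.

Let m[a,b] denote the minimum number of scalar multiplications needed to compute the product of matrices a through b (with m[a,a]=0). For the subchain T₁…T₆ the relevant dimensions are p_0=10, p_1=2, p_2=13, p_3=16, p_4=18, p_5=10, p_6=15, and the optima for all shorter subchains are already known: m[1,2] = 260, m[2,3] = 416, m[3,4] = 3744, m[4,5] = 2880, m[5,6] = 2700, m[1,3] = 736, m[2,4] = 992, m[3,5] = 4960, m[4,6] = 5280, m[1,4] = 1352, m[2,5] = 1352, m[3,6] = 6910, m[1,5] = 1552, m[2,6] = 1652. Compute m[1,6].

1952

m[1,6] = min over k∈[1,5] of m[1,k]+m[k+1,6]+p_{0}·p_k·p_{6}.
k=1: 0 + 1652 + 10·2·15 = 1952; k=2: 260 + 6910 + 10·13·15 = 9120; k=3: 736 + 5280 + 10·16·15 = 8416; k=4: 1352 + 2700 + 10·18·15 = 6752; k=5: 1552 + 0 + 10·10·15 = 3052.
Minimum: 1952 at k=1.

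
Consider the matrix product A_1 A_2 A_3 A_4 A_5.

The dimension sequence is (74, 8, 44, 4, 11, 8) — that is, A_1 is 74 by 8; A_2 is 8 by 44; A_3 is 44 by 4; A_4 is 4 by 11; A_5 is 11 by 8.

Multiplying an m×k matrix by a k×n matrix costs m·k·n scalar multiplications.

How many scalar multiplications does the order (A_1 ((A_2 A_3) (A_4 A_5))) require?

6752

(A_2 A_3): 8×44 by 44×4 → 8×4, cost 8·44·4 = 1408
(A_4 A_5): 4×11 by 11×8 → 4×8, cost 4·11·8 = 352
((A_2 A_3) (A_4 A_5)): 8×4 by 4×8 → 8×8, cost 8·4·8 = 256; cumulative 2016
(A_1 ((A_2 A_3) (A_4 A_5))): 74×8 by 8×8 → 74×8, cost 74·8·8 = 4736; cumulative 6752
Total: 6752 scalar multiplications.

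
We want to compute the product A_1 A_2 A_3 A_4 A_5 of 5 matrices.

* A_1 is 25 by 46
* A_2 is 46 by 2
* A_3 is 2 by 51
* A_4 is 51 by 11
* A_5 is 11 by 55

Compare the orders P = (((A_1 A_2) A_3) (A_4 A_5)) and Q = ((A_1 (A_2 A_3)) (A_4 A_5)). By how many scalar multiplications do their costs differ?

58492

Order P = (((A_1 A_2) A_3) (A_4 A_5)): (A_1 A_2): 25×46 by 46×2 → 25×2, cost 25·46·2 = 2300; ((A_1 A_2) A_3): 25×2 by 2×51 → 25×51, cost 25·2·51 = 2550; cumulative 4850; (A_4 A_5): 51×11 by 11×55 → 51×55, cost 51·11·55 = 30855; (((A_1 A_2) A_3) (A_4 A_5)): 25×51 by 51×55 → 25×55, cost 25·51·55 = 70125; cumulative 105830. Total 105830.
Order Q = ((A_1 (A_2 A_3)) (A_4 A_5)): (A_2 A_3): 46×2 by 2×51 → 46×51, cost 46·2·51 = 4692; (A_1 (A_2 A_3)): 25×46 by 46×51 → 25×51, cost 25·46·51 = 58650; cumulative 63342; (A_4 A_5): 51×11 by 11×55 → 51×55, cost 51·11·55 = 30855; ((A_1 (A_2 A_3)) (A_4 A_5)): 25×51 by 51×55 → 25×55, cost 25·51·55 = 70125; cumulative 164322. Total 164322.
Difference: |105830 − 164322| = 58492.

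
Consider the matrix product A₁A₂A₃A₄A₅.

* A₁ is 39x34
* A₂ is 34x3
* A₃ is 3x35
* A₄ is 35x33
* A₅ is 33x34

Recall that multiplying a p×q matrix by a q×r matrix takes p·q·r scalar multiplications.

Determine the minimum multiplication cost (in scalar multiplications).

Adjacent pairs: A₁A₂ = 39·34·3 = 3978; A₂A₃ = 34·3·35 = 3570; A₃A₄ = 3·35·33 = 3465; A₄A₅ = 35·33·34 = 39270.
Length 3: A₁..A₃: k=1: 0+3570+39·34·35=49980; k=2: 3978+0+39·3·35=8073 → min 8073 | A₂..A₄: k=2: 0+3465+34·3·33=6831; k=3: 3570+0+34·35·33=42840 → min 6831 | A₃..A₅: k=3: 0+39270+3·35·34=42840; k=4: 3465+0+3·33·34=6831 → min 6831.
Length 4: A₁..A₄: k=1: 0+6831+39·34·33=50589; k=2: 3978+3465+39·3·33=11304; k=3: 8073+0+39·35·33=53118 → min 11304 | A₂..A₅: k=2: 0+6831+34·3·34=10299; k=3: 3570+39270+34·35·34=83300; k=4: 6831+0+34·33·34=44979 → min 10299.
Length 5: A₁..A₅: k=1: 0+10299+39·34·34=55383; k=2: 3978+6831+39·3·34=14787; k=3: 8073+39270+39·35·34=93753; k=4: 11304+0+39·33·34=55062 → min 14787.
Optimal order: ((A₁A₂)((A₃A₄)A₅)) with cost 14787.

14787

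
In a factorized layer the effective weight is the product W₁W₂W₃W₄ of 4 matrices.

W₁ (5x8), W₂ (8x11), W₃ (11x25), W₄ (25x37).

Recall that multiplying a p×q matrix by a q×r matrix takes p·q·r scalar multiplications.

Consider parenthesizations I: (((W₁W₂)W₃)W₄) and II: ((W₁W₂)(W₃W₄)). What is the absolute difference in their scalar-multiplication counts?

Order I = (((W₁W₂)W₃)W₄): (W₁W₂): 5×8 by 8×11 → 5×11, cost 5·8·11 = 440; ((W₁W₂)W₃): 5×11 by 11×25 → 5×25, cost 5·11·25 = 1375; cumulative 1815; (((W₁W₂)W₃)W₄): 5×25 by 25×37 → 5×37, cost 5·25·37 = 4625; cumulative 6440. Total 6440.
Order II = ((W₁W₂)(W₃W₄)): (W₁W₂): 5×8 by 8×11 → 5×11, cost 5·8·11 = 440; (W₃W₄): 11×25 by 25×37 → 11×37, cost 11·25·37 = 10175; ((W₁W₂)(W₃W₄)): 5×11 by 11×37 → 5×37, cost 5·11·37 = 2035; cumulative 12650. Total 12650.
Difference: |6440 − 12650| = 6210.

6210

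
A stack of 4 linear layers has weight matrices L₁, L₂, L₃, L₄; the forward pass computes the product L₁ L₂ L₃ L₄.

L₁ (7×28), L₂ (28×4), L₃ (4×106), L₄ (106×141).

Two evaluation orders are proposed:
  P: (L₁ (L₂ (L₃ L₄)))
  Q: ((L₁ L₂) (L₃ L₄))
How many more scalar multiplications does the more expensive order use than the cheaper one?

38696

Order P = (L₁ (L₂ (L₃ L₄))): (L₃ L₄): 4×106 by 106×141 → 4×141, cost 4·106·141 = 59784; (L₂ (L₃ L₄)): 28×4 by 4×141 → 28×141, cost 28·4·141 = 15792; cumulative 75576; (L₁ (L₂ (L₃ L₄))): 7×28 by 28×141 → 7×141, cost 7·28·141 = 27636; cumulative 103212. Total 103212.
Order Q = ((L₁ L₂) (L₃ L₄)): (L₁ L₂): 7×28 by 28×4 → 7×4, cost 7·28·4 = 784; (L₃ L₄): 4×106 by 106×141 → 4×141, cost 4·106·141 = 59784; ((L₁ L₂) (L₃ L₄)): 7×4 by 4×141 → 7×141, cost 7·4·141 = 3948; cumulative 64516. Total 64516.
Difference: |103212 − 64516| = 38696.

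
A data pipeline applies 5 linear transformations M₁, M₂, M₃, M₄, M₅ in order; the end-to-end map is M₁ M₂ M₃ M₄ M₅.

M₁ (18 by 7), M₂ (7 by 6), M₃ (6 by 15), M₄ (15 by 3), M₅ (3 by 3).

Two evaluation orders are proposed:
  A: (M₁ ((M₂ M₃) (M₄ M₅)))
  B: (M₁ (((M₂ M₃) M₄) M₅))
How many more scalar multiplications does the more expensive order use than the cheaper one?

72

Order A = (M₁ ((M₂ M₃) (M₄ M₅))): (M₂ M₃): 7×6 by 6×15 → 7×15, cost 7·6·15 = 630; (M₄ M₅): 15×3 by 3×3 → 15×3, cost 15·3·3 = 135; ((M₂ M₃) (M₄ M₅)): 7×15 by 15×3 → 7×3, cost 7·15·3 = 315; cumulative 1080; (M₁ ((M₂ M₃) (M₄ M₅))): 18×7 by 7×3 → 18×3, cost 18·7·3 = 378; cumulative 1458. Total 1458.
Order B = (M₁ (((M₂ M₃) M₄) M₅)): (M₂ M₃): 7×6 by 6×15 → 7×15, cost 7·6·15 = 630; ((M₂ M₃) M₄): 7×15 by 15×3 → 7×3, cost 7·15·3 = 315; cumulative 945; (((M₂ M₃) M₄) M₅): 7×3 by 3×3 → 7×3, cost 7·3·3 = 63; cumulative 1008; (M₁ (((M₂ M₃) M₄) M₅)): 18×7 by 7×3 → 18×3, cost 18·7·3 = 378; cumulative 1386. Total 1386.
Difference: |1458 − 1386| = 72.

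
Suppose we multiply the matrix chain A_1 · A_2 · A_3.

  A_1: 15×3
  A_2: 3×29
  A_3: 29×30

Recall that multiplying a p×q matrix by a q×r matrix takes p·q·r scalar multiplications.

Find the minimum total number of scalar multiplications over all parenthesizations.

3960

Order (A_1 · (A_2 · A_3)): (A_2 · A_3): 3×29 by 29×30 → 3×30, cost 3·29·30 = 2610; (A_1 · (A_2 · A_3)): 15×3 by 3×30 → 15×30, cost 15·3·30 = 1350; cumulative 3960. Total 3960.
Order ((A_1 · A_2) · A_3): (A_1 · A_2): 15×3 by 3×29 → 15×29, cost 15·3·29 = 1305; ((A_1 · A_2) · A_3): 15×29 by 29×30 → 15×30, cost 15·29·30 = 13050; cumulative 14355. Total 14355.
Minimum: 3960.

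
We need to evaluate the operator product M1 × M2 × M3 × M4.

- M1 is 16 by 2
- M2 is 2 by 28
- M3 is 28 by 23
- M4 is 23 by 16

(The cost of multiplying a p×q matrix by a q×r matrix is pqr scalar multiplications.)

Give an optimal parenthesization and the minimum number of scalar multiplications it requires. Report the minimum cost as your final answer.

Adjacent pairs: M1M2 = 16·2·28 = 896; M2M3 = 2·28·23 = 1288; M3M4 = 28·23·16 = 10304.
Length 3: M1..M3: k=1: 0+1288+16·2·23=2024; k=2: 896+0+16·28·23=11200 → min 2024 | M2..M4: k=2: 0+10304+2·28·16=11200; k=3: 1288+0+2·23·16=2024 → min 2024.
Length 4: M1..M4: k=1: 0+2024+16·2·16=2536; k=2: 896+10304+16·28·16=18368; k=3: 2024+0+16·23·16=7912 → min 2536.
Optimal parenthesization: (M1 × ((M2 × M3) × M4)) with cost 2536.

2536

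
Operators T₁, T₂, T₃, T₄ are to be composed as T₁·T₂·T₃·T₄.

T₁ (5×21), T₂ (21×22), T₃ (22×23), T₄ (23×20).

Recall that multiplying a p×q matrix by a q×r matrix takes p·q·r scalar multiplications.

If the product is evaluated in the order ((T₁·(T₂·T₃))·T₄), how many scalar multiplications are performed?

15341

(T₂·T₃): 21×22 by 22×23 → 21×23, cost 21·22·23 = 10626
(T₁·(T₂·T₃)): 5×21 by 21×23 → 5×23, cost 5·21·23 = 2415; cumulative 13041
((T₁·(T₂·T₃))·T₄): 5×23 by 23×20 → 5×20, cost 5·23·20 = 2300; cumulative 15341
Total: 15341 scalar multiplications.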